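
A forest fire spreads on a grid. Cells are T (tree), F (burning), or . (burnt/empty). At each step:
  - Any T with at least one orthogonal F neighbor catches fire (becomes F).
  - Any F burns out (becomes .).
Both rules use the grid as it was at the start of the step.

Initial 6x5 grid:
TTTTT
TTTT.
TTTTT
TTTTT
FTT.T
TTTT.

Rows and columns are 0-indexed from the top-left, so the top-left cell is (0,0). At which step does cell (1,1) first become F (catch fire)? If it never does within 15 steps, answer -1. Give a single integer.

Step 1: cell (1,1)='T' (+3 fires, +1 burnt)
Step 2: cell (1,1)='T' (+4 fires, +3 burnt)
Step 3: cell (1,1)='T' (+4 fires, +4 burnt)
Step 4: cell (1,1)='F' (+5 fires, +4 burnt)
  -> target ignites at step 4
Step 5: cell (1,1)='.' (+4 fires, +5 burnt)
Step 6: cell (1,1)='.' (+4 fires, +4 burnt)
Step 7: cell (1,1)='.' (+1 fires, +4 burnt)
Step 8: cell (1,1)='.' (+1 fires, +1 burnt)
Step 9: cell (1,1)='.' (+0 fires, +1 burnt)
  fire out at step 9

4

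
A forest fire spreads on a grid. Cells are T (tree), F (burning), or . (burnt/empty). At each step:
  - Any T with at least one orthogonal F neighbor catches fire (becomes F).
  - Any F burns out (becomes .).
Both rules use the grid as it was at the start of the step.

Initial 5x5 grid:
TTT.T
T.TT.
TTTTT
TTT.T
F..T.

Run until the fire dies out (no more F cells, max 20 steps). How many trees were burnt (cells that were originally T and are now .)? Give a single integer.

Answer: 15

Derivation:
Step 1: +1 fires, +1 burnt (F count now 1)
Step 2: +2 fires, +1 burnt (F count now 2)
Step 3: +3 fires, +2 burnt (F count now 3)
Step 4: +2 fires, +3 burnt (F count now 2)
Step 5: +3 fires, +2 burnt (F count now 3)
Step 6: +3 fires, +3 burnt (F count now 3)
Step 7: +1 fires, +3 burnt (F count now 1)
Step 8: +0 fires, +1 burnt (F count now 0)
Fire out after step 8
Initially T: 17, now '.': 23
Total burnt (originally-T cells now '.'): 15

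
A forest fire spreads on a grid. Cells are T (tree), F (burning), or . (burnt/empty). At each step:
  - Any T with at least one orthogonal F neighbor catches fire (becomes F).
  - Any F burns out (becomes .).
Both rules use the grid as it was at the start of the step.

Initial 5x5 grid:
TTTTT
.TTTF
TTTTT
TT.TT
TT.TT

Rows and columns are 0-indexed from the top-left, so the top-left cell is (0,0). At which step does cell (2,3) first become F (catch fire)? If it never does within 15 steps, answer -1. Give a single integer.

Step 1: cell (2,3)='T' (+3 fires, +1 burnt)
Step 2: cell (2,3)='F' (+4 fires, +3 burnt)
  -> target ignites at step 2
Step 3: cell (2,3)='.' (+5 fires, +4 burnt)
Step 4: cell (2,3)='.' (+3 fires, +5 burnt)
Step 5: cell (2,3)='.' (+3 fires, +3 burnt)
Step 6: cell (2,3)='.' (+2 fires, +3 burnt)
Step 7: cell (2,3)='.' (+1 fires, +2 burnt)
Step 8: cell (2,3)='.' (+0 fires, +1 burnt)
  fire out at step 8

2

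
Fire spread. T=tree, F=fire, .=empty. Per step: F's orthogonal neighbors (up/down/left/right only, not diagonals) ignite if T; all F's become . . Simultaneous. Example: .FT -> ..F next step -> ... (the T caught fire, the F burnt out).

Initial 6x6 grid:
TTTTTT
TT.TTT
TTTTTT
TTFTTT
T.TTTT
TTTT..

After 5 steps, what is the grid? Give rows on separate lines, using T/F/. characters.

Step 1: 4 trees catch fire, 1 burn out
  TTTTTT
  TT.TTT
  TTFTTT
  TF.FTT
  T.FTTT
  TTTT..
Step 2: 6 trees catch fire, 4 burn out
  TTTTTT
  TT.TTT
  TF.FTT
  F...FT
  T..FTT
  TTFT..
Step 3: 9 trees catch fire, 6 burn out
  TTTTTT
  TF.FTT
  F...FT
  .....F
  F...FT
  TF.F..
Step 4: 7 trees catch fire, 9 burn out
  TFTFTT
  F...FT
  .....F
  ......
  .....F
  F.....
Step 5: 4 trees catch fire, 7 burn out
  F.F.FT
  .....F
  ......
  ......
  ......
  ......

F.F.FT
.....F
......
......
......
......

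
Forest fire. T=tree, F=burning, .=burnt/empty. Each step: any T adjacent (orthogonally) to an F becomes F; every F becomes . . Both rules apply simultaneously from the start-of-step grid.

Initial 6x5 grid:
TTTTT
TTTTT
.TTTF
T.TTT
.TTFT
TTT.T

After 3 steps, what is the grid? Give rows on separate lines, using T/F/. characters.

Step 1: 6 trees catch fire, 2 burn out
  TTTTT
  TTTTF
  .TTF.
  T.TFF
  .TF.F
  TTT.T
Step 2: 7 trees catch fire, 6 burn out
  TTTTF
  TTTF.
  .TF..
  T.F..
  .F...
  TTF.F
Step 3: 4 trees catch fire, 7 burn out
  TTTF.
  TTF..
  .F...
  T....
  .....
  TF...

TTTF.
TTF..
.F...
T....
.....
TF...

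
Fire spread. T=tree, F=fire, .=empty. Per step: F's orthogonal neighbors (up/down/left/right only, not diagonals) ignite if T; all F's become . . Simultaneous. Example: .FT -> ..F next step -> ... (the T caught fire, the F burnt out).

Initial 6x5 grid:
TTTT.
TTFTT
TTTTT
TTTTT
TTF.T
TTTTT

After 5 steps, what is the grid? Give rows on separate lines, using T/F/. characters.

Step 1: 7 trees catch fire, 2 burn out
  TTFT.
  TF.FT
  TTFTT
  TTFTT
  TF..T
  TTFTT
Step 2: 11 trees catch fire, 7 burn out
  TF.F.
  F...F
  TF.FT
  TF.FT
  F...T
  TF.FT
Step 3: 7 trees catch fire, 11 burn out
  F....
  .....
  F...F
  F...F
  ....T
  F...F
Step 4: 1 trees catch fire, 7 burn out
  .....
  .....
  .....
  .....
  ....F
  .....
Step 5: 0 trees catch fire, 1 burn out
  .....
  .....
  .....
  .....
  .....
  .....

.....
.....
.....
.....
.....
.....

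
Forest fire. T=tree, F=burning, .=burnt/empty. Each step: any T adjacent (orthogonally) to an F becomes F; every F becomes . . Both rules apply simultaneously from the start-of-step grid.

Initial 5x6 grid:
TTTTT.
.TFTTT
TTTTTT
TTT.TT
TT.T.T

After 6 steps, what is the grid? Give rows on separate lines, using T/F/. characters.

Step 1: 4 trees catch fire, 1 burn out
  TTFTT.
  .F.FTT
  TTFTTT
  TTT.TT
  TT.T.T
Step 2: 6 trees catch fire, 4 burn out
  TF.FT.
  ....FT
  TF.FTT
  TTF.TT
  TT.T.T
Step 3: 6 trees catch fire, 6 burn out
  F...F.
  .....F
  F...FT
  TF..TT
  TT.T.T
Step 4: 4 trees catch fire, 6 burn out
  ......
  ......
  .....F
  F...FT
  TF.T.T
Step 5: 2 trees catch fire, 4 burn out
  ......
  ......
  ......
  .....F
  F..T.T
Step 6: 1 trees catch fire, 2 burn out
  ......
  ......
  ......
  ......
  ...T.F

......
......
......
......
...T.F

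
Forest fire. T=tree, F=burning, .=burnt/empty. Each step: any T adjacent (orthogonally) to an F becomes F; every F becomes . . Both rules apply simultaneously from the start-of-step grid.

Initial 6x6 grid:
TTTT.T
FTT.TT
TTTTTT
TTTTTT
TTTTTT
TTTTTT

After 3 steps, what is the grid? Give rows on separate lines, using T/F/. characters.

Step 1: 3 trees catch fire, 1 burn out
  FTTT.T
  .FT.TT
  FTTTTT
  TTTTTT
  TTTTTT
  TTTTTT
Step 2: 4 trees catch fire, 3 burn out
  .FTT.T
  ..F.TT
  .FTTTT
  FTTTTT
  TTTTTT
  TTTTTT
Step 3: 4 trees catch fire, 4 burn out
  ..FT.T
  ....TT
  ..FTTT
  .FTTTT
  FTTTTT
  TTTTTT

..FT.T
....TT
..FTTT
.FTTTT
FTTTTT
TTTTTT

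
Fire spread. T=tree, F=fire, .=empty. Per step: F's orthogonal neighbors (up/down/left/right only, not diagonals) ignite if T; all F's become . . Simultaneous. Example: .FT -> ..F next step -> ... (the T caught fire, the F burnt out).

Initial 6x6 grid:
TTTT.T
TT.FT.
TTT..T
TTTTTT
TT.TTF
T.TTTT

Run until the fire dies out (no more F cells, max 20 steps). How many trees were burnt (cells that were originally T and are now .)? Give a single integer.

Answer: 26

Derivation:
Step 1: +5 fires, +2 burnt (F count now 5)
Step 2: +5 fires, +5 burnt (F count now 5)
Step 3: +3 fires, +5 burnt (F count now 3)
Step 4: +4 fires, +3 burnt (F count now 4)
Step 5: +4 fires, +4 burnt (F count now 4)
Step 6: +3 fires, +4 burnt (F count now 3)
Step 7: +1 fires, +3 burnt (F count now 1)
Step 8: +1 fires, +1 burnt (F count now 1)
Step 9: +0 fires, +1 burnt (F count now 0)
Fire out after step 9
Initially T: 27, now '.': 35
Total burnt (originally-T cells now '.'): 26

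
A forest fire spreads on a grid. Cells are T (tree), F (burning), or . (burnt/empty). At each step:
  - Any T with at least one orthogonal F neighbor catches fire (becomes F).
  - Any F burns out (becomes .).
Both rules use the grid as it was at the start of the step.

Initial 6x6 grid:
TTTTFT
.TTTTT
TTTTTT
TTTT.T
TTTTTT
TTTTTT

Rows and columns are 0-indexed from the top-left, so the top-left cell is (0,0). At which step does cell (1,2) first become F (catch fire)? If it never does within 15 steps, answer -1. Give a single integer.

Step 1: cell (1,2)='T' (+3 fires, +1 burnt)
Step 2: cell (1,2)='T' (+4 fires, +3 burnt)
Step 3: cell (1,2)='F' (+4 fires, +4 burnt)
  -> target ignites at step 3
Step 4: cell (1,2)='.' (+5 fires, +4 burnt)
Step 5: cell (1,2)='.' (+4 fires, +5 burnt)
Step 6: cell (1,2)='.' (+6 fires, +4 burnt)
Step 7: cell (1,2)='.' (+4 fires, +6 burnt)
Step 8: cell (1,2)='.' (+2 fires, +4 burnt)
Step 9: cell (1,2)='.' (+1 fires, +2 burnt)
Step 10: cell (1,2)='.' (+0 fires, +1 burnt)
  fire out at step 10

3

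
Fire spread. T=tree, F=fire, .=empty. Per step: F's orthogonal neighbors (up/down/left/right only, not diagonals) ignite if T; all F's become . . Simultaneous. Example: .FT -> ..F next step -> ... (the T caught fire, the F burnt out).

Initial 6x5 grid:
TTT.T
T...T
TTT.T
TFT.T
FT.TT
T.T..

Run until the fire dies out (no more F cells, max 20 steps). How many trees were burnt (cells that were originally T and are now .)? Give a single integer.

Answer: 11

Derivation:
Step 1: +5 fires, +2 burnt (F count now 5)
Step 2: +2 fires, +5 burnt (F count now 2)
Step 3: +1 fires, +2 burnt (F count now 1)
Step 4: +1 fires, +1 burnt (F count now 1)
Step 5: +1 fires, +1 burnt (F count now 1)
Step 6: +1 fires, +1 burnt (F count now 1)
Step 7: +0 fires, +1 burnt (F count now 0)
Fire out after step 7
Initially T: 18, now '.': 23
Total burnt (originally-T cells now '.'): 11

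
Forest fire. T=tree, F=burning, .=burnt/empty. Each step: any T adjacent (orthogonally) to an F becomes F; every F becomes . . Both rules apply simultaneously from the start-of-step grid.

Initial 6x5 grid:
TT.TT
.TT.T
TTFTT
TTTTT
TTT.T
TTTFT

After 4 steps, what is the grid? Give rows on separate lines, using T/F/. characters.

Step 1: 6 trees catch fire, 2 burn out
  TT.TT
  .TF.T
  TF.FT
  TTFTT
  TTT.T
  TTF.F
Step 2: 8 trees catch fire, 6 burn out
  TT.TT
  .F..T
  F...F
  TF.FT
  TTF.F
  TF...
Step 3: 6 trees catch fire, 8 burn out
  TF.TT
  ....F
  .....
  F...F
  TF...
  F....
Step 4: 3 trees catch fire, 6 burn out
  F..TF
  .....
  .....
  .....
  F....
  .....

F..TF
.....
.....
.....
F....
.....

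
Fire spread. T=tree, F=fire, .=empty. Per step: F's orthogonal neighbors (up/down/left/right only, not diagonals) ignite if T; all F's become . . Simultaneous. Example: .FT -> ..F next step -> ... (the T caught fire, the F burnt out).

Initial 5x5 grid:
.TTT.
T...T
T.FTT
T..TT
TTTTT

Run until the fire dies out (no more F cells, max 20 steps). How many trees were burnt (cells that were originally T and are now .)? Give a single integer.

Answer: 13

Derivation:
Step 1: +1 fires, +1 burnt (F count now 1)
Step 2: +2 fires, +1 burnt (F count now 2)
Step 3: +3 fires, +2 burnt (F count now 3)
Step 4: +2 fires, +3 burnt (F count now 2)
Step 5: +1 fires, +2 burnt (F count now 1)
Step 6: +1 fires, +1 burnt (F count now 1)
Step 7: +1 fires, +1 burnt (F count now 1)
Step 8: +1 fires, +1 burnt (F count now 1)
Step 9: +1 fires, +1 burnt (F count now 1)
Step 10: +0 fires, +1 burnt (F count now 0)
Fire out after step 10
Initially T: 16, now '.': 22
Total burnt (originally-T cells now '.'): 13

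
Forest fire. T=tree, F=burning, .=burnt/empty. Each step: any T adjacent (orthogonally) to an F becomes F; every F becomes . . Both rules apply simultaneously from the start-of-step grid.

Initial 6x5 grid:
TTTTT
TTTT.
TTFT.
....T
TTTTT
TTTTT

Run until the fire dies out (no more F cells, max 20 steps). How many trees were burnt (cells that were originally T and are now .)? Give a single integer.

Step 1: +3 fires, +1 burnt (F count now 3)
Step 2: +4 fires, +3 burnt (F count now 4)
Step 3: +3 fires, +4 burnt (F count now 3)
Step 4: +2 fires, +3 burnt (F count now 2)
Step 5: +0 fires, +2 burnt (F count now 0)
Fire out after step 5
Initially T: 23, now '.': 19
Total burnt (originally-T cells now '.'): 12

Answer: 12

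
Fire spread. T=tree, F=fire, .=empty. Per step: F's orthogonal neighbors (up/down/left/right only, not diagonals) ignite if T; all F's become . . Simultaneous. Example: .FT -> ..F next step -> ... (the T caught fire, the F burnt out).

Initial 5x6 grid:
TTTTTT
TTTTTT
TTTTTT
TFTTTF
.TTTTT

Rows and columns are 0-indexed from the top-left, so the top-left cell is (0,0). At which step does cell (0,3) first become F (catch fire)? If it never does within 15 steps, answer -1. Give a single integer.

Step 1: cell (0,3)='T' (+7 fires, +2 burnt)
Step 2: cell (0,3)='T' (+8 fires, +7 burnt)
Step 3: cell (0,3)='T' (+7 fires, +8 burnt)
Step 4: cell (0,3)='T' (+4 fires, +7 burnt)
Step 5: cell (0,3)='F' (+1 fires, +4 burnt)
  -> target ignites at step 5
Step 6: cell (0,3)='.' (+0 fires, +1 burnt)
  fire out at step 6

5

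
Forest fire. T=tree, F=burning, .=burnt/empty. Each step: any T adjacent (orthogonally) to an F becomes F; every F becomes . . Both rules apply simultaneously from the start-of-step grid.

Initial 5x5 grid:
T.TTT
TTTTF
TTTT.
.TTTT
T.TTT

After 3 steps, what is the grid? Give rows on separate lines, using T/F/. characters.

Step 1: 2 trees catch fire, 1 burn out
  T.TTF
  TTTF.
  TTTT.
  .TTTT
  T.TTT
Step 2: 3 trees catch fire, 2 burn out
  T.TF.
  TTF..
  TTTF.
  .TTTT
  T.TTT
Step 3: 4 trees catch fire, 3 burn out
  T.F..
  TF...
  TTF..
  .TTFT
  T.TTT

T.F..
TF...
TTF..
.TTFT
T.TTT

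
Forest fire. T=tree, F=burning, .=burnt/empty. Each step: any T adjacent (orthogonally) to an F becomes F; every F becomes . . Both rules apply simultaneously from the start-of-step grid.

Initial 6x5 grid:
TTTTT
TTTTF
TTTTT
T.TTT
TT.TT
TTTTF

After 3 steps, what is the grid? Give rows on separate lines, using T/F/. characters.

Step 1: 5 trees catch fire, 2 burn out
  TTTTF
  TTTF.
  TTTTF
  T.TTT
  TT.TF
  TTTF.
Step 2: 6 trees catch fire, 5 burn out
  TTTF.
  TTF..
  TTTF.
  T.TTF
  TT.F.
  TTF..
Step 3: 5 trees catch fire, 6 burn out
  TTF..
  TF...
  TTF..
  T.TF.
  TT...
  TF...

TTF..
TF...
TTF..
T.TF.
TT...
TF...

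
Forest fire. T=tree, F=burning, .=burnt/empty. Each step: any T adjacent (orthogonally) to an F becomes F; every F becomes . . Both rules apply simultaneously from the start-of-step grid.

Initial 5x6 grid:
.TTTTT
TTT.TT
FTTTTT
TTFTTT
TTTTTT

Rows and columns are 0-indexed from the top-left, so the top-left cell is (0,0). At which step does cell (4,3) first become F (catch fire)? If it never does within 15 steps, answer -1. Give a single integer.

Step 1: cell (4,3)='T' (+7 fires, +2 burnt)
Step 2: cell (4,3)='F' (+7 fires, +7 burnt)
  -> target ignites at step 2
Step 3: cell (4,3)='.' (+5 fires, +7 burnt)
Step 4: cell (4,3)='.' (+4 fires, +5 burnt)
Step 5: cell (4,3)='.' (+2 fires, +4 burnt)
Step 6: cell (4,3)='.' (+1 fires, +2 burnt)
Step 7: cell (4,3)='.' (+0 fires, +1 burnt)
  fire out at step 7

2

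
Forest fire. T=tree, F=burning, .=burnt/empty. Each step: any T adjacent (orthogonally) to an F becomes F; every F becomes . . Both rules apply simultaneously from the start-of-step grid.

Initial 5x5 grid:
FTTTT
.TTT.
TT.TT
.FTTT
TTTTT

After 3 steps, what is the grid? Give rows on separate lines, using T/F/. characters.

Step 1: 4 trees catch fire, 2 burn out
  .FTTT
  .TTT.
  TF.TT
  ..FTT
  TFTTT
Step 2: 6 trees catch fire, 4 burn out
  ..FTT
  .FTT.
  F..TT
  ...FT
  F.FTT
Step 3: 5 trees catch fire, 6 burn out
  ...FT
  ..FT.
  ...FT
  ....F
  ...FT

...FT
..FT.
...FT
....F
...FT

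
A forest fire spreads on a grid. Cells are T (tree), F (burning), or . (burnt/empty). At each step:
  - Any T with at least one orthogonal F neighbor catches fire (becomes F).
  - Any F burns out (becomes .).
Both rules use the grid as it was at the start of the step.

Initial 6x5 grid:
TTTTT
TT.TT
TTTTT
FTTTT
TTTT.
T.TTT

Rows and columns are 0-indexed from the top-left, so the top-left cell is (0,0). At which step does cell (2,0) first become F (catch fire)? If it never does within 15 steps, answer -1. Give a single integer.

Step 1: cell (2,0)='F' (+3 fires, +1 burnt)
  -> target ignites at step 1
Step 2: cell (2,0)='.' (+5 fires, +3 burnt)
Step 3: cell (2,0)='.' (+5 fires, +5 burnt)
Step 4: cell (2,0)='.' (+5 fires, +5 burnt)
Step 5: cell (2,0)='.' (+4 fires, +5 burnt)
Step 6: cell (2,0)='.' (+3 fires, +4 burnt)
Step 7: cell (2,0)='.' (+1 fires, +3 burnt)
Step 8: cell (2,0)='.' (+0 fires, +1 burnt)
  fire out at step 8

1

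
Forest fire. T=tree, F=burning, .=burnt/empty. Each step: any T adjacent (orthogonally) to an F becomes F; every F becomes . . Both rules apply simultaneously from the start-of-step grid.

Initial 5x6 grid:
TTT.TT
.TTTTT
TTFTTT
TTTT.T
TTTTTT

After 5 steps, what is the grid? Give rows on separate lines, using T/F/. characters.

Step 1: 4 trees catch fire, 1 burn out
  TTT.TT
  .TFTTT
  TF.FTT
  TTFT.T
  TTTTTT
Step 2: 8 trees catch fire, 4 burn out
  TTF.TT
  .F.FTT
  F...FT
  TF.F.T
  TTFTTT
Step 3: 6 trees catch fire, 8 burn out
  TF..TT
  ....FT
  .....F
  F....T
  TF.FTT
Step 4: 6 trees catch fire, 6 burn out
  F...FT
  .....F
  ......
  .....F
  F...FT
Step 5: 2 trees catch fire, 6 burn out
  .....F
  ......
  ......
  ......
  .....F

.....F
......
......
......
.....F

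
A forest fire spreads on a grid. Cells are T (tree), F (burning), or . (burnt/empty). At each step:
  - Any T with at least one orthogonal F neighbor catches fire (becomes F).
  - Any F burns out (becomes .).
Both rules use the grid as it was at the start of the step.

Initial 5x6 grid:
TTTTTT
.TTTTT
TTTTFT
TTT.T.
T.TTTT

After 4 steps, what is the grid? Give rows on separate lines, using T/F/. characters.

Step 1: 4 trees catch fire, 1 burn out
  TTTTTT
  .TTTFT
  TTTF.F
  TTT.F.
  T.TTTT
Step 2: 5 trees catch fire, 4 burn out
  TTTTFT
  .TTF.F
  TTF...
  TTT...
  T.TTFT
Step 3: 7 trees catch fire, 5 burn out
  TTTF.F
  .TF...
  TF....
  TTF...
  T.TF.F
Step 4: 5 trees catch fire, 7 burn out
  TTF...
  .F....
  F.....
  TF....
  T.F...

TTF...
.F....
F.....
TF....
T.F...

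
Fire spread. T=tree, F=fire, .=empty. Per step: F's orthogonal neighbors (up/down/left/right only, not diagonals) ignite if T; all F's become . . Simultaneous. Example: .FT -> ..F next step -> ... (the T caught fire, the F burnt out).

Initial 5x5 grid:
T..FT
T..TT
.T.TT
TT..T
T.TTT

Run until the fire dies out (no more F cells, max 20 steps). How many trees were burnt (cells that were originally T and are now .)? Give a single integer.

Answer: 9

Derivation:
Step 1: +2 fires, +1 burnt (F count now 2)
Step 2: +2 fires, +2 burnt (F count now 2)
Step 3: +1 fires, +2 burnt (F count now 1)
Step 4: +1 fires, +1 burnt (F count now 1)
Step 5: +1 fires, +1 burnt (F count now 1)
Step 6: +1 fires, +1 burnt (F count now 1)
Step 7: +1 fires, +1 burnt (F count now 1)
Step 8: +0 fires, +1 burnt (F count now 0)
Fire out after step 8
Initially T: 15, now '.': 19
Total burnt (originally-T cells now '.'): 9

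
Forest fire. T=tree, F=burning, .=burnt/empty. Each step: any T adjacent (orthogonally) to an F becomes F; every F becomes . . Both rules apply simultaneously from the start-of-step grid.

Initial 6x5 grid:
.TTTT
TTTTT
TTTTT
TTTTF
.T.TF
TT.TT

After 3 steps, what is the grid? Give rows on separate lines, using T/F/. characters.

Step 1: 4 trees catch fire, 2 burn out
  .TTTT
  TTTTT
  TTTTF
  TTTF.
  .T.F.
  TT.TF
Step 2: 4 trees catch fire, 4 burn out
  .TTTT
  TTTTF
  TTTF.
  TTF..
  .T...
  TT.F.
Step 3: 4 trees catch fire, 4 burn out
  .TTTF
  TTTF.
  TTF..
  TF...
  .T...
  TT...

.TTTF
TTTF.
TTF..
TF...
.T...
TT...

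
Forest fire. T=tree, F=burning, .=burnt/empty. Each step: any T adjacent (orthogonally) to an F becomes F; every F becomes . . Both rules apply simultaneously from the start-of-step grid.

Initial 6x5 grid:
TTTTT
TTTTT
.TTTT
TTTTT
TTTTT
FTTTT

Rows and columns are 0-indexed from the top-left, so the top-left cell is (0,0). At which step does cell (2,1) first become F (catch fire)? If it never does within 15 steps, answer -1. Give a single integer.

Step 1: cell (2,1)='T' (+2 fires, +1 burnt)
Step 2: cell (2,1)='T' (+3 fires, +2 burnt)
Step 3: cell (2,1)='T' (+3 fires, +3 burnt)
Step 4: cell (2,1)='F' (+4 fires, +3 burnt)
  -> target ignites at step 4
Step 5: cell (2,1)='.' (+4 fires, +4 burnt)
Step 6: cell (2,1)='.' (+5 fires, +4 burnt)
Step 7: cell (2,1)='.' (+4 fires, +5 burnt)
Step 8: cell (2,1)='.' (+2 fires, +4 burnt)
Step 9: cell (2,1)='.' (+1 fires, +2 burnt)
Step 10: cell (2,1)='.' (+0 fires, +1 burnt)
  fire out at step 10

4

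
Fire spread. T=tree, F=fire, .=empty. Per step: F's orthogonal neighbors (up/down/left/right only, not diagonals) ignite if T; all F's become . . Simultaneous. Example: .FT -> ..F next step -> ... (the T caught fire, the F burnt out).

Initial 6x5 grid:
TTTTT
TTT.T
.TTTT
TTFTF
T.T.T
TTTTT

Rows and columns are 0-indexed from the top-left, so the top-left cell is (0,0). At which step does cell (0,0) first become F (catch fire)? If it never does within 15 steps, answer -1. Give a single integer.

Step 1: cell (0,0)='T' (+6 fires, +2 burnt)
Step 2: cell (0,0)='T' (+7 fires, +6 burnt)
Step 3: cell (0,0)='T' (+6 fires, +7 burnt)
Step 4: cell (0,0)='T' (+4 fires, +6 burnt)
Step 5: cell (0,0)='F' (+1 fires, +4 burnt)
  -> target ignites at step 5
Step 6: cell (0,0)='.' (+0 fires, +1 burnt)
  fire out at step 6

5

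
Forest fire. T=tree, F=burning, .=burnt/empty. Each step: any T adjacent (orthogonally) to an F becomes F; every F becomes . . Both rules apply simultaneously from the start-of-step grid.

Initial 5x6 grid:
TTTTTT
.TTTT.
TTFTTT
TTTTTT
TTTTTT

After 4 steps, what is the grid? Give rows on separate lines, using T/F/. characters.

Step 1: 4 trees catch fire, 1 burn out
  TTTTTT
  .TFTT.
  TF.FTT
  TTFTTT
  TTTTTT
Step 2: 8 trees catch fire, 4 burn out
  TTFTTT
  .F.FT.
  F...FT
  TF.FTT
  TTFTTT
Step 3: 8 trees catch fire, 8 burn out
  TF.FTT
  ....F.
  .....F
  F...FT
  TF.FTT
Step 4: 5 trees catch fire, 8 burn out
  F...FT
  ......
  ......
  .....F
  F...FT

F...FT
......
......
.....F
F...FT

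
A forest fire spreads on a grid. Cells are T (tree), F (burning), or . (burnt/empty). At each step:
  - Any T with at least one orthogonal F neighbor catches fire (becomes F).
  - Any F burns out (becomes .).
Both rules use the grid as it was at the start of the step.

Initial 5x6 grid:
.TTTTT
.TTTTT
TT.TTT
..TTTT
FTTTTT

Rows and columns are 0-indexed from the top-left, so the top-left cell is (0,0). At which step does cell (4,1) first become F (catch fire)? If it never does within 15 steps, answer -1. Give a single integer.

Step 1: cell (4,1)='F' (+1 fires, +1 burnt)
  -> target ignites at step 1
Step 2: cell (4,1)='.' (+1 fires, +1 burnt)
Step 3: cell (4,1)='.' (+2 fires, +1 burnt)
Step 4: cell (4,1)='.' (+2 fires, +2 burnt)
Step 5: cell (4,1)='.' (+3 fires, +2 burnt)
Step 6: cell (4,1)='.' (+3 fires, +3 burnt)
Step 7: cell (4,1)='.' (+4 fires, +3 burnt)
Step 8: cell (4,1)='.' (+4 fires, +4 burnt)
Step 9: cell (4,1)='.' (+3 fires, +4 burnt)
Step 10: cell (4,1)='.' (+1 fires, +3 burnt)
Step 11: cell (4,1)='.' (+0 fires, +1 burnt)
  fire out at step 11

1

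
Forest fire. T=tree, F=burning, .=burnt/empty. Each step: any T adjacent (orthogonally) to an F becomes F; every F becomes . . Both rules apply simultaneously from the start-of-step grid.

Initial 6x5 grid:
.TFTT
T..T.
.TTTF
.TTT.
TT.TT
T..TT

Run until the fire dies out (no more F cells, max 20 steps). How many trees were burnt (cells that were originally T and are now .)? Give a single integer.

Answer: 17

Derivation:
Step 1: +3 fires, +2 burnt (F count now 3)
Step 2: +4 fires, +3 burnt (F count now 4)
Step 3: +3 fires, +4 burnt (F count now 3)
Step 4: +3 fires, +3 burnt (F count now 3)
Step 5: +2 fires, +3 burnt (F count now 2)
Step 6: +1 fires, +2 burnt (F count now 1)
Step 7: +1 fires, +1 burnt (F count now 1)
Step 8: +0 fires, +1 burnt (F count now 0)
Fire out after step 8
Initially T: 18, now '.': 29
Total burnt (originally-T cells now '.'): 17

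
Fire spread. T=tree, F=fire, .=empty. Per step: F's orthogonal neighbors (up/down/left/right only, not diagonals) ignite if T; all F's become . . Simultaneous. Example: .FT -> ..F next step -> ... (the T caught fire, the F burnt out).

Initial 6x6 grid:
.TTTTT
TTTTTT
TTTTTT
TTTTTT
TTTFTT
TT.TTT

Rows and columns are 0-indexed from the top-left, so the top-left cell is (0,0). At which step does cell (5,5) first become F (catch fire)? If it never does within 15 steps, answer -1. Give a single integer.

Step 1: cell (5,5)='T' (+4 fires, +1 burnt)
Step 2: cell (5,5)='T' (+6 fires, +4 burnt)
Step 3: cell (5,5)='F' (+8 fires, +6 burnt)
  -> target ignites at step 3
Step 4: cell (5,5)='.' (+7 fires, +8 burnt)
Step 5: cell (5,5)='.' (+5 fires, +7 burnt)
Step 6: cell (5,5)='.' (+3 fires, +5 burnt)
Step 7: cell (5,5)='.' (+0 fires, +3 burnt)
  fire out at step 7

3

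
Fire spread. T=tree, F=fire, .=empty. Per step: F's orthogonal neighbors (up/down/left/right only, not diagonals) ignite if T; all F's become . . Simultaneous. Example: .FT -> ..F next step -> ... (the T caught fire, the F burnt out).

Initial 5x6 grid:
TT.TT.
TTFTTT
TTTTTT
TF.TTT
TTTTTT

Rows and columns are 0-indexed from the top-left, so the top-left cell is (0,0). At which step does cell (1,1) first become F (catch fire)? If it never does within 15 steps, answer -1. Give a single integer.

Step 1: cell (1,1)='F' (+6 fires, +2 burnt)
  -> target ignites at step 1
Step 2: cell (1,1)='.' (+8 fires, +6 burnt)
Step 3: cell (1,1)='.' (+6 fires, +8 burnt)
Step 4: cell (1,1)='.' (+3 fires, +6 burnt)
Step 5: cell (1,1)='.' (+2 fires, +3 burnt)
Step 6: cell (1,1)='.' (+0 fires, +2 burnt)
  fire out at step 6

1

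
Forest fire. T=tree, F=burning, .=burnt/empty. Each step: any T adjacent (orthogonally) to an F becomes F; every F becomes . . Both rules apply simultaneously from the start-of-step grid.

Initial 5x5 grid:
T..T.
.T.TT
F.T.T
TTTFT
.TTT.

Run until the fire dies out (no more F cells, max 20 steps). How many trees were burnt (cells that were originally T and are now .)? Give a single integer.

Answer: 12

Derivation:
Step 1: +4 fires, +2 burnt (F count now 4)
Step 2: +4 fires, +4 burnt (F count now 4)
Step 3: +2 fires, +4 burnt (F count now 2)
Step 4: +1 fires, +2 burnt (F count now 1)
Step 5: +1 fires, +1 burnt (F count now 1)
Step 6: +0 fires, +1 burnt (F count now 0)
Fire out after step 6
Initially T: 14, now '.': 23
Total burnt (originally-T cells now '.'): 12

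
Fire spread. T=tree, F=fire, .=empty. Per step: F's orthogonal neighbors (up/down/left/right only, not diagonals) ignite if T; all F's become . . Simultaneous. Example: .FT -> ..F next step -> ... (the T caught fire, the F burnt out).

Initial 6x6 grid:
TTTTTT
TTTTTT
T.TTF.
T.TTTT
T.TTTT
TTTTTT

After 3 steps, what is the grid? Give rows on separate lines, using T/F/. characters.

Step 1: 3 trees catch fire, 1 burn out
  TTTTTT
  TTTTFT
  T.TF..
  T.TTFT
  T.TTTT
  TTTTTT
Step 2: 7 trees catch fire, 3 burn out
  TTTTFT
  TTTF.F
  T.F...
  T.TF.F
  T.TTFT
  TTTTTT
Step 3: 7 trees catch fire, 7 burn out
  TTTF.F
  TTF...
  T.....
  T.F...
  T.TF.F
  TTTTFT

TTTF.F
TTF...
T.....
T.F...
T.TF.F
TTTTFT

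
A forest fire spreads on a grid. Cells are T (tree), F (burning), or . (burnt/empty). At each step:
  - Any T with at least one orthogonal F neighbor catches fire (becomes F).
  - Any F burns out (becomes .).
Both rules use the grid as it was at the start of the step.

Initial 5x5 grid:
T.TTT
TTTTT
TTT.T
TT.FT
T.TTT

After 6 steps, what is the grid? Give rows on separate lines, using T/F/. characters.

Step 1: 2 trees catch fire, 1 burn out
  T.TTT
  TTTTT
  TTT.T
  TT..F
  T.TFT
Step 2: 3 trees catch fire, 2 burn out
  T.TTT
  TTTTT
  TTT.F
  TT...
  T.F.F
Step 3: 1 trees catch fire, 3 burn out
  T.TTT
  TTTTF
  TTT..
  TT...
  T....
Step 4: 2 trees catch fire, 1 burn out
  T.TTF
  TTTF.
  TTT..
  TT...
  T....
Step 5: 2 trees catch fire, 2 burn out
  T.TF.
  TTF..
  TTT..
  TT...
  T....
Step 6: 3 trees catch fire, 2 burn out
  T.F..
  TF...
  TTF..
  TT...
  T....

T.F..
TF...
TTF..
TT...
T....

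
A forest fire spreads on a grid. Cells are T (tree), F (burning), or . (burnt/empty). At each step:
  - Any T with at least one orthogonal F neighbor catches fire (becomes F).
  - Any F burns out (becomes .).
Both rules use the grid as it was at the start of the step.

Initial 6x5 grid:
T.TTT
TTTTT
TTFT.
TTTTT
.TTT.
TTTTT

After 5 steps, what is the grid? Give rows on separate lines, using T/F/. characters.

Step 1: 4 trees catch fire, 1 burn out
  T.TTT
  TTFTT
  TF.F.
  TTFTT
  .TTT.
  TTTTT
Step 2: 7 trees catch fire, 4 burn out
  T.FTT
  TF.FT
  F....
  TF.FT
  .TFT.
  TTTTT
Step 3: 8 trees catch fire, 7 burn out
  T..FT
  F...F
  .....
  F...F
  .F.F.
  TTFTT
Step 4: 4 trees catch fire, 8 burn out
  F...F
  .....
  .....
  .....
  .....
  TF.FT
Step 5: 2 trees catch fire, 4 burn out
  .....
  .....
  .....
  .....
  .....
  F...F

.....
.....
.....
.....
.....
F...F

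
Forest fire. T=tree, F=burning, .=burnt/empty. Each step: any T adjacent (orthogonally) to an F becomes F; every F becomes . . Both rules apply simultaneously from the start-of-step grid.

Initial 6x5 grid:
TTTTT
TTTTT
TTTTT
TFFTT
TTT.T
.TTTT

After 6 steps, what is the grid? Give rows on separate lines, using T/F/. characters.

Step 1: 6 trees catch fire, 2 burn out
  TTTTT
  TTTTT
  TFFTT
  F..FT
  TFF.T
  .TTTT
Step 2: 8 trees catch fire, 6 burn out
  TTTTT
  TFFTT
  F..FT
  ....F
  F...T
  .FFTT
Step 3: 7 trees catch fire, 8 burn out
  TFFTT
  F..FT
  ....F
  .....
  ....F
  ...FT
Step 4: 4 trees catch fire, 7 burn out
  F..FT
  ....F
  .....
  .....
  .....
  ....F
Step 5: 1 trees catch fire, 4 burn out
  ....F
  .....
  .....
  .....
  .....
  .....
Step 6: 0 trees catch fire, 1 burn out
  .....
  .....
  .....
  .....
  .....
  .....

.....
.....
.....
.....
.....
.....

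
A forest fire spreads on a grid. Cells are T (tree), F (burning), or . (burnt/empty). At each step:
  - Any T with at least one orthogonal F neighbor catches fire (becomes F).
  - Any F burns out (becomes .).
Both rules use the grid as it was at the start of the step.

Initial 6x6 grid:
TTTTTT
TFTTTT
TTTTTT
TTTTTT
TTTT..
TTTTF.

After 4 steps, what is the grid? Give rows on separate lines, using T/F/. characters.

Step 1: 5 trees catch fire, 2 burn out
  TFTTTT
  F.FTTT
  TFTTTT
  TTTTTT
  TTTT..
  TTTF..
Step 2: 8 trees catch fire, 5 burn out
  F.FTTT
  ...FTT
  F.FTTT
  TFTTTT
  TTTF..
  TTF...
Step 3: 9 trees catch fire, 8 burn out
  ...FTT
  ....FT
  ...FTT
  F.FFTT
  TFF...
  TF....
Step 4: 6 trees catch fire, 9 burn out
  ....FT
  .....F
  ....FT
  ....FT
  F.....
  F.....

....FT
.....F
....FT
....FT
F.....
F.....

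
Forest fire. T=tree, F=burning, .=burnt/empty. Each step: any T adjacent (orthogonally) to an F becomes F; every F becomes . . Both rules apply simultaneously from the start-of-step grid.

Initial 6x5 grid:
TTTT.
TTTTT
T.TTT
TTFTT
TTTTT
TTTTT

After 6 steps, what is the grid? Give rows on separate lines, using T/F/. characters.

Step 1: 4 trees catch fire, 1 burn out
  TTTT.
  TTTTT
  T.FTT
  TF.FT
  TTFTT
  TTTTT
Step 2: 7 trees catch fire, 4 burn out
  TTTT.
  TTFTT
  T..FT
  F...F
  TF.FT
  TTFTT
Step 3: 9 trees catch fire, 7 burn out
  TTFT.
  TF.FT
  F...F
  .....
  F...F
  TF.FT
Step 4: 6 trees catch fire, 9 burn out
  TF.F.
  F...F
  .....
  .....
  .....
  F...F
Step 5: 1 trees catch fire, 6 burn out
  F....
  .....
  .....
  .....
  .....
  .....
Step 6: 0 trees catch fire, 1 burn out
  .....
  .....
  .....
  .....
  .....
  .....

.....
.....
.....
.....
.....
.....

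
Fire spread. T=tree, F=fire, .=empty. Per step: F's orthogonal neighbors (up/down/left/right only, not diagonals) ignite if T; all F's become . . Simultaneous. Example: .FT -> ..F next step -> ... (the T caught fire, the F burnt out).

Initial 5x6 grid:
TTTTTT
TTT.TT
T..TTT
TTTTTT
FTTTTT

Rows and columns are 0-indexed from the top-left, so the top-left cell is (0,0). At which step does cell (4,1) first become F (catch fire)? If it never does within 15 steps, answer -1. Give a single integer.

Step 1: cell (4,1)='F' (+2 fires, +1 burnt)
  -> target ignites at step 1
Step 2: cell (4,1)='.' (+3 fires, +2 burnt)
Step 3: cell (4,1)='.' (+3 fires, +3 burnt)
Step 4: cell (4,1)='.' (+4 fires, +3 burnt)
Step 5: cell (4,1)='.' (+5 fires, +4 burnt)
Step 6: cell (4,1)='.' (+3 fires, +5 burnt)
Step 7: cell (4,1)='.' (+3 fires, +3 burnt)
Step 8: cell (4,1)='.' (+2 fires, +3 burnt)
Step 9: cell (4,1)='.' (+1 fires, +2 burnt)
Step 10: cell (4,1)='.' (+0 fires, +1 burnt)
  fire out at step 10

1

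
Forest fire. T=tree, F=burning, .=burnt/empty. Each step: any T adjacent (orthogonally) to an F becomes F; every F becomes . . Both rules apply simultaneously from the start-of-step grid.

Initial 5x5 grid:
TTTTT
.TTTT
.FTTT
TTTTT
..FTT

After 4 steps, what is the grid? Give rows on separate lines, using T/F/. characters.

Step 1: 5 trees catch fire, 2 burn out
  TTTTT
  .FTTT
  ..FTT
  TFFTT
  ...FT
Step 2: 6 trees catch fire, 5 burn out
  TFTTT
  ..FTT
  ...FT
  F..FT
  ....F
Step 3: 5 trees catch fire, 6 burn out
  F.FTT
  ...FT
  ....F
  ....F
  .....
Step 4: 2 trees catch fire, 5 burn out
  ...FT
  ....F
  .....
  .....
  .....

...FT
....F
.....
.....
.....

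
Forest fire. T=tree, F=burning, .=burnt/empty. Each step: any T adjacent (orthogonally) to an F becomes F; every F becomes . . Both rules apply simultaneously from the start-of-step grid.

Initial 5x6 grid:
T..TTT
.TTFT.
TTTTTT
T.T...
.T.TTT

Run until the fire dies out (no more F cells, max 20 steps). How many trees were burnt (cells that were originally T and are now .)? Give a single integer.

Step 1: +4 fires, +1 burnt (F count now 4)
Step 2: +4 fires, +4 burnt (F count now 4)
Step 3: +4 fires, +4 burnt (F count now 4)
Step 4: +1 fires, +4 burnt (F count now 1)
Step 5: +1 fires, +1 burnt (F count now 1)
Step 6: +0 fires, +1 burnt (F count now 0)
Fire out after step 6
Initially T: 19, now '.': 25
Total burnt (originally-T cells now '.'): 14

Answer: 14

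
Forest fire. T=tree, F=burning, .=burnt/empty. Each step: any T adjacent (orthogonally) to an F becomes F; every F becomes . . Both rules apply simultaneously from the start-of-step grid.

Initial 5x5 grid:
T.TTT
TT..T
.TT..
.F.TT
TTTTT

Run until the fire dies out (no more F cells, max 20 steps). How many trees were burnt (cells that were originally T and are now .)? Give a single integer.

Step 1: +2 fires, +1 burnt (F count now 2)
Step 2: +4 fires, +2 burnt (F count now 4)
Step 3: +2 fires, +4 burnt (F count now 2)
Step 4: +3 fires, +2 burnt (F count now 3)
Step 5: +1 fires, +3 burnt (F count now 1)
Step 6: +0 fires, +1 burnt (F count now 0)
Fire out after step 6
Initially T: 16, now '.': 21
Total burnt (originally-T cells now '.'): 12

Answer: 12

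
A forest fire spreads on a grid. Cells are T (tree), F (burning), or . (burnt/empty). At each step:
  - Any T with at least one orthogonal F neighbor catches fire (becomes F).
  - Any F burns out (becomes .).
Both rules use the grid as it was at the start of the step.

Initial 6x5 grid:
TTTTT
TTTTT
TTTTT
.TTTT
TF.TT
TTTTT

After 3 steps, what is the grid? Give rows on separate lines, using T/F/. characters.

Step 1: 3 trees catch fire, 1 burn out
  TTTTT
  TTTTT
  TTTTT
  .FTTT
  F..TT
  TFTTT
Step 2: 4 trees catch fire, 3 burn out
  TTTTT
  TTTTT
  TFTTT
  ..FTT
  ...TT
  F.FTT
Step 3: 5 trees catch fire, 4 burn out
  TTTTT
  TFTTT
  F.FTT
  ...FT
  ...TT
  ...FT

TTTTT
TFTTT
F.FTT
...FT
...TT
...FT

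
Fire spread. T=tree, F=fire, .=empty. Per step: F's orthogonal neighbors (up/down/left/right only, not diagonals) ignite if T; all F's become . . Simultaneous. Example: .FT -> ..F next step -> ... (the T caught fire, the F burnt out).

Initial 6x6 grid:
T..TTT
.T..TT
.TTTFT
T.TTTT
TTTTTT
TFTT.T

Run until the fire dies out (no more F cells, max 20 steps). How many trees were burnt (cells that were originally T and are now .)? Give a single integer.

Answer: 25

Derivation:
Step 1: +7 fires, +2 burnt (F count now 7)
Step 2: +9 fires, +7 burnt (F count now 9)
Step 3: +7 fires, +9 burnt (F count now 7)
Step 4: +2 fires, +7 burnt (F count now 2)
Step 5: +0 fires, +2 burnt (F count now 0)
Fire out after step 5
Initially T: 26, now '.': 35
Total burnt (originally-T cells now '.'): 25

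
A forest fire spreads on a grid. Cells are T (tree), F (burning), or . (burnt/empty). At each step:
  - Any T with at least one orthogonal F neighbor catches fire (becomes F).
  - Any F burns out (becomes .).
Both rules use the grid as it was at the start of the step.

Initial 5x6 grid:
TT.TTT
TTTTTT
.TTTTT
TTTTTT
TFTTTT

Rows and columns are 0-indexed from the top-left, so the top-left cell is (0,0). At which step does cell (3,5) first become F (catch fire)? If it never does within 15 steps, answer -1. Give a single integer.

Step 1: cell (3,5)='T' (+3 fires, +1 burnt)
Step 2: cell (3,5)='T' (+4 fires, +3 burnt)
Step 3: cell (3,5)='T' (+4 fires, +4 burnt)
Step 4: cell (3,5)='T' (+6 fires, +4 burnt)
Step 5: cell (3,5)='F' (+4 fires, +6 burnt)
  -> target ignites at step 5
Step 6: cell (3,5)='.' (+3 fires, +4 burnt)
Step 7: cell (3,5)='.' (+2 fires, +3 burnt)
Step 8: cell (3,5)='.' (+1 fires, +2 burnt)
Step 9: cell (3,5)='.' (+0 fires, +1 burnt)
  fire out at step 9

5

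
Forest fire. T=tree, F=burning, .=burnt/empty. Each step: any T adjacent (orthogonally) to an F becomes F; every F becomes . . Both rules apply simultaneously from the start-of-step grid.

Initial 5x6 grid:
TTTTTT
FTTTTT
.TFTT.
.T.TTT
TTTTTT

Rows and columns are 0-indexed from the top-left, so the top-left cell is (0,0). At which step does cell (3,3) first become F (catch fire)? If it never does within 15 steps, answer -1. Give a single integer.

Step 1: cell (3,3)='T' (+5 fires, +2 burnt)
Step 2: cell (3,3)='F' (+6 fires, +5 burnt)
  -> target ignites at step 2
Step 3: cell (3,3)='.' (+5 fires, +6 burnt)
Step 4: cell (3,3)='.' (+6 fires, +5 burnt)
Step 5: cell (3,3)='.' (+2 fires, +6 burnt)
Step 6: cell (3,3)='.' (+0 fires, +2 burnt)
  fire out at step 6

2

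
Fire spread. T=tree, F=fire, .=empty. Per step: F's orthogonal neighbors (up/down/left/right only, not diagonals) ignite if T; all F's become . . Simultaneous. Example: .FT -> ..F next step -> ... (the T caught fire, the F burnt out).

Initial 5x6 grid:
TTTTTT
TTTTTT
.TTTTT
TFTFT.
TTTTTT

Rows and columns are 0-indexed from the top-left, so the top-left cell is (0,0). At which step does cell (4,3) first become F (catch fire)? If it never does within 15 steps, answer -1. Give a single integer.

Step 1: cell (4,3)='F' (+7 fires, +2 burnt)
  -> target ignites at step 1
Step 2: cell (4,3)='.' (+7 fires, +7 burnt)
Step 3: cell (4,3)='.' (+7 fires, +7 burnt)
Step 4: cell (4,3)='.' (+4 fires, +7 burnt)
Step 5: cell (4,3)='.' (+1 fires, +4 burnt)
Step 6: cell (4,3)='.' (+0 fires, +1 burnt)
  fire out at step 6

1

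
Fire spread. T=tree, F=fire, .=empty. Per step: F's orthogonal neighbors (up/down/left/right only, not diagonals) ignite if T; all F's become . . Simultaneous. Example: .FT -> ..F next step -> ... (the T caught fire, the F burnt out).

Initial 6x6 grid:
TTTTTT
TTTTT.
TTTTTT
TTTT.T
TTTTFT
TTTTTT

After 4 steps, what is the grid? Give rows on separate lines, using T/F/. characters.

Step 1: 3 trees catch fire, 1 burn out
  TTTTTT
  TTTTT.
  TTTTTT
  TTTT.T
  TTTF.F
  TTTTFT
Step 2: 5 trees catch fire, 3 burn out
  TTTTTT
  TTTTT.
  TTTTTT
  TTTF.F
  TTF...
  TTTF.F
Step 3: 5 trees catch fire, 5 burn out
  TTTTTT
  TTTTT.
  TTTFTF
  TTF...
  TF....
  TTF...
Step 4: 6 trees catch fire, 5 burn out
  TTTTTT
  TTTFT.
  TTF.F.
  TF....
  F.....
  TF....

TTTTTT
TTTFT.
TTF.F.
TF....
F.....
TF....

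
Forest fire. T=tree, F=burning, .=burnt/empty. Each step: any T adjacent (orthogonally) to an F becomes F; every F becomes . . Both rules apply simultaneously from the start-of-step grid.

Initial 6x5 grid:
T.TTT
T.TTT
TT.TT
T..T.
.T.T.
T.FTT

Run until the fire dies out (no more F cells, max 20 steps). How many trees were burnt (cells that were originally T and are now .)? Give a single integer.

Step 1: +1 fires, +1 burnt (F count now 1)
Step 2: +2 fires, +1 burnt (F count now 2)
Step 3: +1 fires, +2 burnt (F count now 1)
Step 4: +1 fires, +1 burnt (F count now 1)
Step 5: +2 fires, +1 burnt (F count now 2)
Step 6: +3 fires, +2 burnt (F count now 3)
Step 7: +2 fires, +3 burnt (F count now 2)
Step 8: +0 fires, +2 burnt (F count now 0)
Fire out after step 8
Initially T: 19, now '.': 23
Total burnt (originally-T cells now '.'): 12

Answer: 12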